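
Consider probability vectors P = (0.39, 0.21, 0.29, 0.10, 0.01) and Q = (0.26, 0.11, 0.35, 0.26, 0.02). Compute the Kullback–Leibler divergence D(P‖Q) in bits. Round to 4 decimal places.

D(P‖Q) = Σ p·log₂(p/q).
  0.39·log₂(0.39/0.26) = 0.22814
  0.21·log₂(0.21/0.11) = 0.19591
  0.29·log₂(0.29/0.35) = -0.07868
  0.10·log₂(0.10/0.26) = -0.13785
  0.01·log₂(0.01/0.02) = -0.01000
D(P‖Q) = 0.1975 bits.

0.1975 bits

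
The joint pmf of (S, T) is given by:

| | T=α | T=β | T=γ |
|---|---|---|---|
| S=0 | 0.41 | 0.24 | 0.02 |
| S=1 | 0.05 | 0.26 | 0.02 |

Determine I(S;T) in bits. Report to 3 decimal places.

Marginals: p(S) = (0.6700, 0.3300), p(T) = (0.4600, 0.5000, 0.0400).
I(S;T) = Σ p(x,y)·log₂[p(x,y)/(p(x)p(y))].
  (0,α): 0.41·log₂(1.3303) = 0.1688
  (0,β): 0.24·log₂(0.7164) = -0.1155
  (0,γ): 0.02·log₂(0.7463) = -0.0084
  (1,α): 0.05·log₂(0.3294) = -0.0801
  (1,β): 0.26·log₂(1.5758) = 0.1706
  (1,γ): 0.02·log₂(1.5152) = 0.0120
Sum = 0.147 bits.

0.147 bits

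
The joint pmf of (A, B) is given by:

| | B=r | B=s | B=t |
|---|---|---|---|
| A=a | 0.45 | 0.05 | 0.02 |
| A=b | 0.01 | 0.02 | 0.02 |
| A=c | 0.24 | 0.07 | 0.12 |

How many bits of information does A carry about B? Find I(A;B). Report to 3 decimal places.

Marginals: p(A) = (0.5200, 0.0500, 0.4300), p(B) = (0.7000, 0.1400, 0.1600).
I(A;B) = Σ p(x,y)·log₂[p(x,y)/(p(x)p(y))].
  (a,r): 0.45·log₂(1.2363) = 0.1377
  (a,s): 0.05·log₂(0.6868) = -0.0271
  (a,t): 0.02·log₂(0.2404) = -0.0411
  (b,r): 0.01·log₂(0.2857) = -0.0181
  (b,s): 0.02·log₂(2.8571) = 0.0303
  (b,t): 0.02·log₂(2.5000) = 0.0264
  (c,r): 0.24·log₂(0.7973) = -0.0784
  (c,s): 0.07·log₂(1.1628) = 0.0152
  (c,t): 0.12·log₂(1.7442) = 0.0963
Sum = 0.141 bits.

0.141 bits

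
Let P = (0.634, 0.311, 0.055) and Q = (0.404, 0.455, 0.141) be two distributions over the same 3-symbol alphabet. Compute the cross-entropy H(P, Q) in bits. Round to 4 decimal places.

1.3378 bits

H(P,Q) = −Σ p·log₂ q.
  −0.634·log₂(0.404) = 0.82900
  −0.311·log₂(0.455) = 0.35332
  −0.055·log₂(0.141) = 0.15544
H(P,Q) = 1.3378 bits.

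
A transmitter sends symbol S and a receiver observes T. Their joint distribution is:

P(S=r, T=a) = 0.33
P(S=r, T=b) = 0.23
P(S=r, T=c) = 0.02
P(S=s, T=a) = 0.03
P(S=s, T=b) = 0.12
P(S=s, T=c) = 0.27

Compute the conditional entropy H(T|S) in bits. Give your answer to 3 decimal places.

Chain rule: H(T|S) = H(S,T) − H(S).
Marginals: p(S) = (0.5800, 0.4200), p(T) = (0.3600, 0.3500, 0.2900).
H(S,T) = 2.1572 bits; H(S) = 0.9815 bits.
H(T|S) = 2.1572 − 0.9815 = 1.176 bits.

1.176 bits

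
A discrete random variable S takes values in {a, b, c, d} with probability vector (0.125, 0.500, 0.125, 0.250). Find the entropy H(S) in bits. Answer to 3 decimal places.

1.750 bits

H(S) = −Σ p·log₂ p.
  −(0.125)·log₂(0.125) = 0.3750
  −(0.500)·log₂(0.500) = 0.5000
  −(0.125)·log₂(0.125) = 0.3750
  −(0.250)·log₂(0.250) = 0.5000
Sum: 0.3750 + 0.5000 + 0.3750 + 0.5000 = 1.750 bits.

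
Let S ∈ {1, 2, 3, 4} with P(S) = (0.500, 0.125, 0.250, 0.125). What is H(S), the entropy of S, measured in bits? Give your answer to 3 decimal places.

1.750 bits

H(S) = −Σ p·log₂ p.
  −(0.500)·log₂(0.500) = 0.5000
  −(0.125)·log₂(0.125) = 0.3750
  −(0.250)·log₂(0.250) = 0.5000
  −(0.125)·log₂(0.125) = 0.3750
Sum: 0.5000 + 0.3750 + 0.5000 + 0.3750 = 1.750 bits.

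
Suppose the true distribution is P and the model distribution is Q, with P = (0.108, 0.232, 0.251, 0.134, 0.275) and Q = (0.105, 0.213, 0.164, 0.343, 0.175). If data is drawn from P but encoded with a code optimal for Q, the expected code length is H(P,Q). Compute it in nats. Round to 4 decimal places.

1.6787 nats

H(P,Q) = −Σ p·ln q.
  −0.108·ln(0.105) = 0.24341
  −0.232·ln(0.213) = 0.35878
  −0.251·ln(0.164) = 0.45378
  −0.134·ln(0.343) = 0.14338
  −0.275·ln(0.175) = 0.47932
H(P,Q) = 1.6787 nats.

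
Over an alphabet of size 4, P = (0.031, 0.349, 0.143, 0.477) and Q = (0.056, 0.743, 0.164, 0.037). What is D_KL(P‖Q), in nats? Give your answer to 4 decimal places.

D(P‖Q) = Σ p·ln(p/q).
  0.031·ln(0.031/0.056) = -0.01833
  0.349·ln(0.349/0.743) = -0.26371
  0.143·ln(0.143/0.164) = -0.01959
  0.477·ln(0.477/0.037) = 1.21950
D(P‖Q) = 0.9179 nats.

0.9179 nats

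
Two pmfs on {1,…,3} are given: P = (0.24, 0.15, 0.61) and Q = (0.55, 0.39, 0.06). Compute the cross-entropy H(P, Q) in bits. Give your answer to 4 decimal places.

2.8867 bits

H(P,Q) = −Σ p·log₂ q.
  −0.24·log₂(0.55) = 0.20700
  −0.15·log₂(0.39) = 0.20377
  −0.61·log₂(0.06) = 2.47593
H(P,Q) = 2.8867 bits.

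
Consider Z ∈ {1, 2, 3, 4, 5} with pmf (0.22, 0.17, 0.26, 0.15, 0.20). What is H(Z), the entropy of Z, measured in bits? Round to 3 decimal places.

2.295 bits

H(Z) = −Σ p·log₂ p.
  −(0.22)·log₂(0.22) = 0.4806
  −(0.17)·log₂(0.17) = 0.4346
  −(0.26)·log₂(0.26) = 0.5053
  −(0.15)·log₂(0.15) = 0.4105
  −(0.20)·log₂(0.20) = 0.4644
Sum: 0.4806 + 0.4346 + 0.5053 + 0.4105 + 0.4644 = 2.295 bits.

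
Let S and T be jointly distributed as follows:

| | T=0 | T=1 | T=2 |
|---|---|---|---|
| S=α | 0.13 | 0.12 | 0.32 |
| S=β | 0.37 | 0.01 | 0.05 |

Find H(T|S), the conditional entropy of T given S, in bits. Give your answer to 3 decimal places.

Chain rule: H(T|S) = H(S,T) − H(S).
Marginals: p(S) = (0.5700, 0.4300), p(T) = (0.5000, 0.1300, 0.3700).
H(S,T) = 2.0890 bits; H(S) = 0.9858 bits.
H(T|S) = 2.0890 − 0.9858 = 1.103 bits.

1.103 bits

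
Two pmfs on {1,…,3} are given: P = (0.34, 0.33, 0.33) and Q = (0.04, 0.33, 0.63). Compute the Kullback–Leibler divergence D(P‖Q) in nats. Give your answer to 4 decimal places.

0.5142 nats

D(P‖Q) = Σ p·ln(p/q).
  0.34·ln(0.34/0.04) = 0.72762
  0.33·ln(0.33/0.33) = 0.00000
  0.33·ln(0.33/0.63) = -0.21339
D(P‖Q) = 0.5142 nats.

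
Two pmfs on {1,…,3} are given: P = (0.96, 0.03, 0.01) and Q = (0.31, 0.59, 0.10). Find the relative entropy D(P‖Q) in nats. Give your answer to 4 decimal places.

D(P‖Q) = Σ p·ln(p/q).
  0.96·ln(0.96/0.31) = 1.08515
  0.03·ln(0.03/0.59) = -0.08937
  0.01·ln(0.01/0.10) = -0.02303
D(P‖Q) = 0.9728 nats.

0.9728 nats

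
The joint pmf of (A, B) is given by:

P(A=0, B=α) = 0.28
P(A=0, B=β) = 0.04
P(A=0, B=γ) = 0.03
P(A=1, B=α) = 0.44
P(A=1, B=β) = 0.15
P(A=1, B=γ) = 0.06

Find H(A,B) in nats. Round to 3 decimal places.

1.405 nats

H(A,B) = −Σ p(x,y)·ln p(x,y) over all 6 cells.
  cell (0,α): −0.28·ln0.28 = 0.3564
  cell (0,β): −0.04·ln0.04 = 0.1288
  cell (0,γ): −0.03·ln0.03 = 0.1052
  cell (1,α): −0.44·ln0.44 = 0.3612
  cell (1,β): −0.15·ln0.15 = 0.2846
  cell (1,γ): −0.06·ln0.06 = 0.1688
Sum = 1.405 nats.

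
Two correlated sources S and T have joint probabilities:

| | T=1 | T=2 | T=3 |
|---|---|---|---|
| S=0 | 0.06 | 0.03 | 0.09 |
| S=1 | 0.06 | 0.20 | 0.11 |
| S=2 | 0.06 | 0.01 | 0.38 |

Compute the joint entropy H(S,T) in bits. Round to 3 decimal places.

2.607 bits

H(S,T) = −Σ p(x,y)·log₂ p(x,y) over all 9 cells.
  cell (0,1): −0.06·log₂0.06 = 0.2435
  cell (0,2): −0.03·log₂0.03 = 0.1518
  cell (0,3): −0.09·log₂0.09 = 0.3127
  cell (1,1): −0.06·log₂0.06 = 0.2435
  cell (1,2): −0.20·log₂0.20 = 0.4644
  cell (1,3): −0.11·log₂0.11 = 0.3503
  cell (2,1): −0.06·log₂0.06 = 0.2435
  cell (2,2): −0.01·log₂0.01 = 0.0664
  cell (2,3): −0.38·log₂0.38 = 0.5305
Sum = 2.607 bits.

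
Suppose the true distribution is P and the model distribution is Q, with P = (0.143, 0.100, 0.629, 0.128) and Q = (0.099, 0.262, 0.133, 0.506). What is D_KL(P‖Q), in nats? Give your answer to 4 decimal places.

0.7577 nats

D(P‖Q) = Σ p·ln(p/q).
  0.143·ln(0.143/0.099) = 0.05258
  0.100·ln(0.100/0.262) = -0.09632
  0.629·ln(0.629/0.133) = 0.97733
  0.128·ln(0.128/0.506) = -0.17594
D(P‖Q) = 0.7577 nats.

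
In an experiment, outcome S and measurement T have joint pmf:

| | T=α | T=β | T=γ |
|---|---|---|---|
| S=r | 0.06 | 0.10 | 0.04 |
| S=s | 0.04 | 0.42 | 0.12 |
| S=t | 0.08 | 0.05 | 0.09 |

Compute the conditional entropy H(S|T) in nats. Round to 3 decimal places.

0.868 nats

Marginals: p(S) = (0.2000, 0.5800, 0.2200), p(T) = (0.1800, 0.5700, 0.2500).
H(S|T) = Σ p(T) · H(S|T=·).
  T=α: p=0.1800, H(S|T=α) = 1.0609
  T=β: p=0.5700, H(S|T=β) = 0.7438
  T=γ: p=0.2500, H(S|T=γ) = 1.0133
Weighted sum = 0.868 nats.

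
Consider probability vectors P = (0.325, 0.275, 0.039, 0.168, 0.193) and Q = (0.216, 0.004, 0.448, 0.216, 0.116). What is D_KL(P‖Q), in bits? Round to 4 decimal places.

1.8134 bits

D(P‖Q) = Σ p·log₂(p/q).
  0.325·log₂(0.325/0.216) = 0.19156
  0.275·log₂(0.275/0.004) = 1.67840
  0.039·log₂(0.039/0.448) = -0.13736
  0.168·log₂(0.168/0.216) = -0.06091
  0.193·log₂(0.193/0.116) = 0.14175
D(P‖Q) = 1.8134 bits.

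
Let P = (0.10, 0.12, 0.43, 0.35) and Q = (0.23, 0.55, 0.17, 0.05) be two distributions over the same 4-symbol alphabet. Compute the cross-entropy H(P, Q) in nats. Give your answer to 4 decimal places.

2.0292 nats

H(P,Q) = −Σ p·ln q.
  −0.10·ln(0.23) = 0.14697
  −0.12·ln(0.55) = 0.07174
  −0.43·ln(0.17) = 0.76194
  −0.35·ln(0.05) = 1.04851
H(P,Q) = 2.0292 nats.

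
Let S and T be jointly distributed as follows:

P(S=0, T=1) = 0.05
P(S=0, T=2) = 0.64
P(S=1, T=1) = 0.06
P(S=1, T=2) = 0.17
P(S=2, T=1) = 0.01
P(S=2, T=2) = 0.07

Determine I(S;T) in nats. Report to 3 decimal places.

Marginals: p(S) = (0.6900, 0.2300, 0.0800), p(T) = (0.1200, 0.8800).
I(S;T) = H(S) + H(T) − H(S,T).
H(S) = 0.7961, H(T) = 0.3669, H(S,T) = 1.1376.
I(S;T) = 0.7961 + 0.3669 − 1.1376 = 0.025 nats.

0.025 nats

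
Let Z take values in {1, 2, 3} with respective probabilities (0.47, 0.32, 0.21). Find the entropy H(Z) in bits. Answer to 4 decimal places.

H(Z) = −Σ p·log₂ p.
  −(0.47)·log₂(0.47) = 0.51196
  −(0.32)·log₂(0.32) = 0.52603
  −(0.21)·log₂(0.21) = 0.47282
Sum: 0.51196 + 0.52603 + 0.47282 = 1.5108 bits.

1.5108 bits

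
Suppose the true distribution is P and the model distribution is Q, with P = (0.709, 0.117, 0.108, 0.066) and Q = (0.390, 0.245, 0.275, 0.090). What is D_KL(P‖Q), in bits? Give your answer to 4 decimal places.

0.3115 bits

D(P‖Q) = Σ p·log₂(p/q).
  0.709·log₂(0.709/0.390) = 0.61138
  0.117·log₂(0.117/0.245) = -0.12475
  0.108·log₂(0.108/0.275) = -0.14563
  0.066·log₂(0.066/0.090) = -0.02953
D(P‖Q) = 0.3115 bits.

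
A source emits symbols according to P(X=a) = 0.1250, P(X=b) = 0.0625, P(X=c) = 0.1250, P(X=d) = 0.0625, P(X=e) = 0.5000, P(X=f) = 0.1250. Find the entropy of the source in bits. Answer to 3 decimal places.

H(X) = −Σ p·log₂ p.
  −(0.1250)·log₂(0.1250) = 0.3750
  −(0.0625)·log₂(0.0625) = 0.2500
  −(0.1250)·log₂(0.1250) = 0.3750
  −(0.0625)·log₂(0.0625) = 0.2500
  −(0.5000)·log₂(0.5000) = 0.5000
  −(0.1250)·log₂(0.1250) = 0.3750
Sum: 0.3750 + 0.2500 + 0.3750 + 0.2500 + 0.5000 + 0.3750 = 2.125 bits.

2.125 bits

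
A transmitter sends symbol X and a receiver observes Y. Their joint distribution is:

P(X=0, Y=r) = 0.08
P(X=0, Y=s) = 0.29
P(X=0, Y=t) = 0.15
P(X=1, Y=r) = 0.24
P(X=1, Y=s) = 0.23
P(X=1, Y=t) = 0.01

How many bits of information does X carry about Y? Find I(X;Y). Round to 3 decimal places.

0.170 bits

Marginals: p(X) = (0.5200, 0.4800), p(Y) = (0.3200, 0.5200, 0.1600).
I(X;Y) = H(X) + H(Y) − H(X,Y).
H(X) = 0.9988, H(Y) = 1.4396, H(X,Y) = 2.2682.
I(X;Y) = 0.9988 + 1.4396 − 2.2682 = 0.170 bits.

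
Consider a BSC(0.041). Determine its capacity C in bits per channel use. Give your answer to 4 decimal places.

Binary symmetric channel: C = 1 − h₂(ε) where h₂ is the binary entropy function.
h₂(0.041) = −0.041·log₂0.041 − 0.959·log₂0.959 = 0.2469.
C = 1 − 0.2469 = 0.7531 bits per channel use.

0.7531 bits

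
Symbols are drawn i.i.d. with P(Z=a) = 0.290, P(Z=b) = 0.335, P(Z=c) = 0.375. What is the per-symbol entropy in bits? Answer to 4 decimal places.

1.5771 bits

H(Z) = −Σ p·log₂ p.
  −(0.290)·log₂(0.290) = 0.51790
  −(0.335)·log₂(0.335) = 0.52855
  −(0.375)·log₂(0.375) = 0.53064
Sum: 0.51790 + 0.52855 + 0.53064 = 1.5771 bits.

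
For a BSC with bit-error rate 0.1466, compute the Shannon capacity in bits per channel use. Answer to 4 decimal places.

Binary symmetric channel: C = 1 − h₂(ε) where h₂ is the binary entropy function.
h₂(0.1466) = −0.1466·log₂0.1466 − 0.8534·log₂0.8534 = 0.6013.
C = 1 − 0.6013 = 0.3987 bits per channel use.

0.3987 bits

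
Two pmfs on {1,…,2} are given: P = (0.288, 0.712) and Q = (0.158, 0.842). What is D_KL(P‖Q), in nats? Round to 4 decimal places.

D(P‖Q) = Σ p·ln(p/q).
  0.288·ln(0.288/0.158) = 0.17291
  0.712·ln(0.712/0.842) = -0.11940
D(P‖Q) = 0.0535 nats.

0.0535 nats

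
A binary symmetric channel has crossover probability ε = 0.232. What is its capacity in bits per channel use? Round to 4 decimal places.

0.2185 bits

Binary symmetric channel: C = 1 − h₂(ε) where h₂ is the binary entropy function.
h₂(0.232) = −0.232·log₂0.232 − 0.768·log₂0.768 = 0.7815.
C = 1 − 0.7815 = 0.2185 bits per channel use.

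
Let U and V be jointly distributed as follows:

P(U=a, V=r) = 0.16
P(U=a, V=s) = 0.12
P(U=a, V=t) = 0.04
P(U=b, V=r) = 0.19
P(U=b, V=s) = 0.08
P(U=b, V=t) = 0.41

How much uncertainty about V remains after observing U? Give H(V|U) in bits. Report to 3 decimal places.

Chain rule: H(V|U) = H(U,V) − H(U).
Marginals: p(U) = (0.3200, 0.6800), p(V) = (0.3500, 0.2000, 0.4500).
H(U,V) = 2.2500 bits; H(U) = 0.9044 bits.
H(V|U) = 2.2500 − 0.9044 = 1.346 bits.

1.346 bits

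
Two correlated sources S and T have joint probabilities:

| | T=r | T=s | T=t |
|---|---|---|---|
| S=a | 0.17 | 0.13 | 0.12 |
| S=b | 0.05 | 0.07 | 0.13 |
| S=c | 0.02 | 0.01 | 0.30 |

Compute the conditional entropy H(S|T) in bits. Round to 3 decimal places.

Chain rule: H(S|T) = H(S,T) − H(T).
Marginals: p(S) = (0.4200, 0.2500, 0.3300), p(T) = (0.2400, 0.2100, 0.5500).
H(S,T) = 2.7520 bits; H(T) = 1.4413 bits.
H(S|T) = 2.7520 − 1.4413 = 1.311 bits.

1.311 bits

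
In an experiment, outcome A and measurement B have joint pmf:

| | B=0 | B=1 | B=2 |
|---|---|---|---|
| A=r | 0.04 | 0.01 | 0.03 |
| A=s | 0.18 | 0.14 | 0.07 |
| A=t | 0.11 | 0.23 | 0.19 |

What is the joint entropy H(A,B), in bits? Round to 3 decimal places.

2.808 bits

H(A,B) = −Σ p(x,y)·log₂ p(x,y) over all 9 cells.
  cell (r,0): −0.04·log₂0.04 = 0.1858
  cell (r,1): −0.01·log₂0.01 = 0.0664
  cell (r,2): −0.03·log₂0.03 = 0.1518
  cell (s,0): −0.18·log₂0.18 = 0.4453
  cell (s,1): −0.14·log₂0.14 = 0.3971
  cell (s,2): −0.07·log₂0.07 = 0.2686
  cell (t,0): −0.11·log₂0.11 = 0.3503
  cell (t,1): −0.23·log₂0.23 = 0.4877
  cell (t,2): −0.19·log₂0.19 = 0.4552
Sum = 2.808 bits.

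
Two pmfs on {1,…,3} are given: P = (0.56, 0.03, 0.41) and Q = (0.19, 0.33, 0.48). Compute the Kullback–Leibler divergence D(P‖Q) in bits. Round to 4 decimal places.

0.6763 bits

D(P‖Q) = Σ p·log₂(p/q).
  0.56·log₂(0.56/0.19) = 0.87328
  0.03·log₂(0.03/0.33) = -0.10378
  0.41·log₂(0.41/0.48) = -0.09324
D(P‖Q) = 0.6763 bits.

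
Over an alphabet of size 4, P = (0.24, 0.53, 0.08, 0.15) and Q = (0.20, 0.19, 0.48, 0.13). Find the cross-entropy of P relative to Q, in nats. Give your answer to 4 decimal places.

1.6312 nats

H(P,Q) = −Σ p·ln q.
  −0.24·ln(0.20) = 0.38627
  −0.53·ln(0.19) = 0.88019
  −0.08·ln(0.48) = 0.05872
  −0.15·ln(0.13) = 0.30603
H(P,Q) = 1.6312 nats.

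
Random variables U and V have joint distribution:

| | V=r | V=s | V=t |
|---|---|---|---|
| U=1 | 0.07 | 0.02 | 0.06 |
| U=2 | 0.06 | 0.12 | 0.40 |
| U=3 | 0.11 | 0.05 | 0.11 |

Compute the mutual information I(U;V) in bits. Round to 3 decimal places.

Marginals: p(U) = (0.1500, 0.5800, 0.2700), p(V) = (0.2400, 0.1900, 0.5700).
I(U;V) = H(U) + H(V) − H(U,V).
H(U) = 1.3764, H(V) = 1.4116, H(U,V) = 2.6810.
I(U;V) = 1.3764 + 1.4116 − 2.6810 = 0.107 bits.

0.107 bits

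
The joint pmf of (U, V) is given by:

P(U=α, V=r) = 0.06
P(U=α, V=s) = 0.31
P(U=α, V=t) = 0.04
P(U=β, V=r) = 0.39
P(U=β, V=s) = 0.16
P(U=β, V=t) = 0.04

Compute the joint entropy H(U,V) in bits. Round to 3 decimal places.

H(U,V) = −Σ p(x,y)·log₂ p(x,y) over all 6 cells.
  cell (α,r): −0.06·log₂0.06 = 0.2435
  cell (α,s): −0.31·log₂0.31 = 0.5238
  cell (α,t): −0.04·log₂0.04 = 0.1858
  cell (β,r): −0.39·log₂0.39 = 0.5298
  cell (β,s): −0.16·log₂0.16 = 0.4230
  cell (β,t): −0.04·log₂0.04 = 0.1858
Sum = 2.092 bits.

2.092 bits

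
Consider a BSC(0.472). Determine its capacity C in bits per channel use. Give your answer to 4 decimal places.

Binary symmetric channel: C = 1 − h₂(ε) where h₂ is the binary entropy function.
h₂(0.472) = −0.472·log₂0.472 − 0.528·log₂0.528 = 0.9977.
C = 1 − 0.9977 = 0.0023 bits per channel use.

0.0023 bits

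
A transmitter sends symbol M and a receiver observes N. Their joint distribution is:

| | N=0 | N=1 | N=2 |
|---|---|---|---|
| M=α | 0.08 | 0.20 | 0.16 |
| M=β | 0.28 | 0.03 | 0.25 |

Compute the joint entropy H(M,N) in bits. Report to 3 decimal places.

H(M,N) = −Σ p(x,y)·log₂ p(x,y) over all 6 cells.
  cell (α,0): −0.08·log₂0.08 = 0.2915
  cell (α,1): −0.20·log₂0.20 = 0.4644
  cell (α,2): −0.16·log₂0.16 = 0.4230
  cell (β,0): −0.28·log₂0.28 = 0.5142
  cell (β,1): −0.03·log₂0.03 = 0.1518
  cell (β,2): −0.25·log₂0.25 = 0.5000
Sum = 2.345 bits.

2.345 bits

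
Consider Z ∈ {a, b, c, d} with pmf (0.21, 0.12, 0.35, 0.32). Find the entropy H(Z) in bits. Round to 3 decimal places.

H(Z) = −Σ p·log₂ p.
  −(0.21)·log₂(0.21) = 0.4728
  −(0.12)·log₂(0.12) = 0.3671
  −(0.35)·log₂(0.35) = 0.5301
  −(0.32)·log₂(0.32) = 0.5260
Sum: 0.4728 + 0.3671 + 0.5301 + 0.5260 = 1.896 bits.

1.896 bits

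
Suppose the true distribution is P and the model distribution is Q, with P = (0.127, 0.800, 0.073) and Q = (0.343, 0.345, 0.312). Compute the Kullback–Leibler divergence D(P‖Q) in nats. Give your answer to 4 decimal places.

0.4406 nats

D(P‖Q) = Σ p·ln(p/q).
  0.127·ln(0.127/0.343) = -0.12618
  0.800·ln(0.800/0.345) = 0.67285
  0.073·ln(0.073/0.312) = -0.10604
D(P‖Q) = 0.4406 nats.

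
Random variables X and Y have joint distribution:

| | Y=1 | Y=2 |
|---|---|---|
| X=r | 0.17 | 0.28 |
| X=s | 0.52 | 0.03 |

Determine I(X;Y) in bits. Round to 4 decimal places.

0.2948 bits

Marginals: p(X) = (0.4500, 0.5500), p(Y) = (0.6900, 0.3100).
I(X;Y) = H(X) + H(Y) − H(X,Y).
H(X) = 0.9928, H(Y) = 0.8932, H(X,Y) = 1.5912.
I(X;Y) = 0.9928 + 0.8932 − 1.5912 = 0.2948 bits.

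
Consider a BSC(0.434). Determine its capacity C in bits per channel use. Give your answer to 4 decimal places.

Binary symmetric channel: C = 1 − h₂(ε) where h₂ is the binary entropy function.
h₂(0.434) = −0.434·log₂0.434 − 0.566·log₂0.566 = 0.9874.
C = 1 − 0.9874 = 0.0126 bits per channel use.

0.0126 bits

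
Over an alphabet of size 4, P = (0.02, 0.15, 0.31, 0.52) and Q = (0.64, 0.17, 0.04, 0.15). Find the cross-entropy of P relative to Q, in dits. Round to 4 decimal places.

0.9811 dits

H(P,Q) = −Σ p·log₁₀ q.
  −0.02·log₁₀(0.64) = 0.00388
  −0.15·log₁₀(0.17) = 0.11543
  −0.31·log₁₀(0.04) = 0.43336
  −0.52·log₁₀(0.15) = 0.42843
H(P,Q) = 0.9811 dits.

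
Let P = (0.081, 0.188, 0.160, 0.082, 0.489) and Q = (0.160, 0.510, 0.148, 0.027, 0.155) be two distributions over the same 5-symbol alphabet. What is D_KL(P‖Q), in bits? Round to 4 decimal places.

0.6097 bits

D(P‖Q) = Σ p·log₂(p/q).
  0.081·log₂(0.081/0.160) = -0.07955
  0.188·log₂(0.188/0.510) = -0.27068
  0.160·log₂(0.160/0.148) = 0.01800
  0.082·log₂(0.082/0.027) = 0.13142
  0.489·log₂(0.489/0.155) = 0.81055
D(P‖Q) = 0.6097 bits.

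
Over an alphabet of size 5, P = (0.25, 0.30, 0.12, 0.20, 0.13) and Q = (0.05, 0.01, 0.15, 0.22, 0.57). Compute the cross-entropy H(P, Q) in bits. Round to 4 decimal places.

3.9444 bits

H(P,Q) = −Σ p·log₂ q.
  −0.25·log₂(0.05) = 1.08048
  −0.30·log₂(0.01) = 1.99316
  −0.12·log₂(0.15) = 0.32844
  −0.20·log₂(0.22) = 0.43688
  −0.13·log₂(0.57) = 0.10543
H(P,Q) = 3.9444 bits.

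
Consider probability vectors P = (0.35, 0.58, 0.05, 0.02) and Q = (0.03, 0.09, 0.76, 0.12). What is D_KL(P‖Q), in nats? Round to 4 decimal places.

D(P‖Q) = Σ p·ln(p/q).
  0.35·ln(0.35/0.03) = 0.85986
  0.58·ln(0.58/0.09) = 1.08067
  0.05·ln(0.05/0.76) = -0.13606
  0.02·ln(0.02/0.12) = -0.03584
D(P‖Q) = 1.7686 nats.

1.7686 nats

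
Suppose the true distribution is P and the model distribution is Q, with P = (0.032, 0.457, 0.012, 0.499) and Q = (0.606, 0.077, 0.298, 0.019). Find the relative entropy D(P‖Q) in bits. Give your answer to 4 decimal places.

3.3355 bits

D(P‖Q) = Σ p·log₂(p/q).
  0.032·log₂(0.032/0.606) = -0.13578
  0.457·log₂(0.457/0.077) = 1.17415
  0.012·log₂(0.012/0.298) = -0.05561
  0.499·log₂(0.499/0.019) = 2.35277
D(P‖Q) = 3.3355 bits.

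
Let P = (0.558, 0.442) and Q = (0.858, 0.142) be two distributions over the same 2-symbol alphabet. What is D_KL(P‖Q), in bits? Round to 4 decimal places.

0.3777 bits

D(P‖Q) = Σ p·log₂(p/q).
  0.558·log₂(0.558/0.858) = -0.34636
  0.442·log₂(0.442/0.142) = 0.72406
D(P‖Q) = 0.3777 bits.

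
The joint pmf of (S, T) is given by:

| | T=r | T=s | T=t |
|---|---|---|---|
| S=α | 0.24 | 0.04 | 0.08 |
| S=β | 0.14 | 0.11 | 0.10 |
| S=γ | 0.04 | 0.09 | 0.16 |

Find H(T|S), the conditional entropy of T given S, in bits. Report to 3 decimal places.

Chain rule: H(T|S) = H(S,T) − H(S).
Marginals: p(S) = (0.3600, 0.3500, 0.2900), p(T) = (0.4200, 0.2400, 0.3400).
H(S,T) = 2.9724 bits; H(S) = 1.5786 bits.
H(T|S) = 2.9724 − 1.5786 = 1.394 bits.

1.394 bits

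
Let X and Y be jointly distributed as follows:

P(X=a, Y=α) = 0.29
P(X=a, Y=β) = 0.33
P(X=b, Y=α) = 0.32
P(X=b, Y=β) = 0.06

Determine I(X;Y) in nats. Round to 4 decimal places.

Marginals: p(X) = (0.6200, 0.3800), p(Y) = (0.6100, 0.3900).
I(X;Y) = Σ p(x,y)·ln[p(x,y)/(p(x)p(y))].
  (a,α): 0.29·ln(0.7668) = -0.07701
  (a,β): 0.33·ln(1.3648) = 0.10262
  (b,α): 0.32·ln(1.3805) = 0.10318
  (b,β): 0.06·ln(0.4049) = -0.05425
Sum = 0.0745 nats.

0.0745 nats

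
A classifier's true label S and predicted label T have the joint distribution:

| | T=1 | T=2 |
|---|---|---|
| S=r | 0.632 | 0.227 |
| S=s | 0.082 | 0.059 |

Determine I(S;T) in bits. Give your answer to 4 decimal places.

0.0096 bits

Marginals: p(S) = (0.8590, 0.1410), p(T) = (0.7140, 0.2860).
I(S;T) = H(S) + H(T) − H(S,T).
H(S) = 0.5869, H(T) = 0.8635, H(S,T) = 1.4408.
I(S;T) = 0.5869 + 0.8635 − 1.4408 = 0.0096 bits.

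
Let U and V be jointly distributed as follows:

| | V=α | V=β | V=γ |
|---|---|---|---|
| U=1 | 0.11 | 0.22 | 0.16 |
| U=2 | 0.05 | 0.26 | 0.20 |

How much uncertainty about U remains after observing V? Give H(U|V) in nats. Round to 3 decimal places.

Chain rule: H(U|V) = H(U,V) − H(V).
Marginals: p(U) = (0.4900, 0.5100), p(V) = (0.1600, 0.4800, 0.3600).
H(U,V) = 1.6910 nats; H(V) = 1.0133 nats.
H(U|V) = 1.6910 − 1.0133 = 0.678 nats.

0.678 nats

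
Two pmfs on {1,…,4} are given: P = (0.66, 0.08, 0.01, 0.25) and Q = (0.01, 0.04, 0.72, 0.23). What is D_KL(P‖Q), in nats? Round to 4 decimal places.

2.7987 nats

D(P‖Q) = Σ p·ln(p/q).
  0.66·ln(0.66/0.01) = 2.76517
  0.08·ln(0.08/0.04) = 0.05545
  0.01·ln(0.01/0.72) = -0.04277
  0.25·ln(0.25/0.23) = 0.02085
D(P‖Q) = 2.7987 nats.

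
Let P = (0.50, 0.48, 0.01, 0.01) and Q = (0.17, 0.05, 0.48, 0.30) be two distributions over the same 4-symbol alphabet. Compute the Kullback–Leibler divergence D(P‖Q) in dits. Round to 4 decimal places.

0.6742 dits

D(P‖Q) = Σ p·log₁₀(p/q).
  0.50·log₁₀(0.50/0.17) = 0.23426
  0.48·log₁₀(0.48/0.05) = 0.47149
  0.01·log₁₀(0.01/0.48) = -0.01681
  0.01·log₁₀(0.01/0.30) = -0.01477
D(P‖Q) = 0.6742 dits.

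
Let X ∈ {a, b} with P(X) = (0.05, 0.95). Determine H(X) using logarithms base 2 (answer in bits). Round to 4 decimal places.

H(X) = −Σ p·log₂ p.
  −(0.05)·log₂(0.05) = 0.21610
  −(0.95)·log₂(0.95) = 0.07030
Sum: 0.21610 + 0.07030 = 0.2864 bits.

0.2864 bits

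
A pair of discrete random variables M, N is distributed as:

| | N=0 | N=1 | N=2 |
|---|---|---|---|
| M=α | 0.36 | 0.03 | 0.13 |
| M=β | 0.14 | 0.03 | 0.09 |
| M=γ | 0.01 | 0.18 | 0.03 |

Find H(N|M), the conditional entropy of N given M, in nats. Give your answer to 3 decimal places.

Chain rule: H(N|M) = H(M,N) − H(M).
Marginals: p(M) = (0.5200, 0.2600, 0.2200), p(N) = (0.5100, 0.2400, 0.2500).
H(M,N) = 1.7953 nats; H(M) = 1.0234 nats.
H(N|M) = 1.7953 − 1.0234 = 0.772 nats.

0.772 nats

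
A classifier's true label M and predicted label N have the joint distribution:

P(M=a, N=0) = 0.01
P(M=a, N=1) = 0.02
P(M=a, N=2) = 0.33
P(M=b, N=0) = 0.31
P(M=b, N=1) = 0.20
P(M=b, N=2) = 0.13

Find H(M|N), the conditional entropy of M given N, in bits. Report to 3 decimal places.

Chain rule: H(M|N) = H(M,N) − H(N).
Marginals: p(M) = (0.3600, 0.6400), p(N) = (0.3200, 0.2200, 0.4600).
H(M,N) = 2.0780 bits; H(N) = 1.5219 bits.
H(M|N) = 2.0780 − 1.5219 = 0.556 bits.

0.556 bits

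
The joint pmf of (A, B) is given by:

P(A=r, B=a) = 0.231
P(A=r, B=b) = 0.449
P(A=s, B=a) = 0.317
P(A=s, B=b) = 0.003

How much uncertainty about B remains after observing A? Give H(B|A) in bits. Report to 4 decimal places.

Chain rule: H(B|A) = H(A,B) − H(A).
Marginals: p(A) = (0.6800, 0.3200), p(B) = (0.5480, 0.4520).
H(A,B) = 1.5576 bits; H(A) = 0.9044 bits.
H(B|A) = 1.5576 − 0.9044 = 0.6532 bits.

0.6532 bits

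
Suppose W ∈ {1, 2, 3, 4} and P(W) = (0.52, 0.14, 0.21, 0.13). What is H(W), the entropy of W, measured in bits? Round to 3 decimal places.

1.743 bits

H(W) = −Σ p·log₂ p.
  −(0.52)·log₂(0.52) = 0.4906
  −(0.14)·log₂(0.14) = 0.3971
  −(0.21)·log₂(0.21) = 0.4728
  −(0.13)·log₂(0.13) = 0.3826
Sum: 0.4906 + 0.3971 + 0.4728 + 0.3826 = 1.743 bits.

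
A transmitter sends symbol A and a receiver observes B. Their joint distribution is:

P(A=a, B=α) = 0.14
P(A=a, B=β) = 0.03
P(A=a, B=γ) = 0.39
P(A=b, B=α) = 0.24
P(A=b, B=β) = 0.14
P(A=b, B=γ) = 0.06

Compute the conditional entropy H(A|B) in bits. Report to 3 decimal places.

Marginals: p(A) = (0.5600, 0.4400), p(B) = (0.3800, 0.1700, 0.4500).
H(A|B) = Σ p(B) · H(A|B=·).
  B=α: p=0.3800, H(A|B=α) = 0.9495
  B=β: p=0.1700, H(A|B=β) = 0.6723
  B=γ: p=0.4500, H(A|B=γ) = 0.5665
Weighted sum = 0.730 bits.

0.730 bits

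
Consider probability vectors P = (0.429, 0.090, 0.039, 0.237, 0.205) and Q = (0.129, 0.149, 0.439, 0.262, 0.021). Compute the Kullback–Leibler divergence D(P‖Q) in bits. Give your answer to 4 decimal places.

1.1816 bits

D(P‖Q) = Σ p·log₂(p/q).
  0.429·log₂(0.429/0.129) = 0.74372
  0.090·log₂(0.090/0.149) = -0.06546
  0.039·log₂(0.039/0.439) = -0.13621
  0.237·log₂(0.237/0.262) = -0.03429
  0.205·log₂(0.205/0.021) = 0.67387
D(P‖Q) = 1.1816 bits.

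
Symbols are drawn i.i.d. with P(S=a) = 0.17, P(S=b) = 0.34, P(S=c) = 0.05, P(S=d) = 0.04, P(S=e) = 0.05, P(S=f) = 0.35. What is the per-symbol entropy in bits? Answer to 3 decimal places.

2.112 bits

H(S) = −Σ p·log₂ p.
  −(0.17)·log₂(0.17) = 0.4346
  −(0.34)·log₂(0.34) = 0.5292
  −(0.05)·log₂(0.05) = 0.2161
  −(0.04)·log₂(0.04) = 0.1858
  −(0.05)·log₂(0.05) = 0.2161
  −(0.35)·log₂(0.35) = 0.5301
Sum: 0.4346 + 0.5292 + 0.2161 + 0.1858 + 0.2161 + 0.5301 = 2.112 bits.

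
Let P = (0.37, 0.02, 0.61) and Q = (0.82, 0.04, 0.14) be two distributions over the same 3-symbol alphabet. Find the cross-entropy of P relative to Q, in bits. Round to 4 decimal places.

1.9291 bits

H(P,Q) = −Σ p·log₂ q.
  −0.37·log₂(0.82) = 0.10593
  −0.02·log₂(0.04) = 0.09288
  −0.61·log₂(0.14) = 1.73027
H(P,Q) = 1.9291 bits.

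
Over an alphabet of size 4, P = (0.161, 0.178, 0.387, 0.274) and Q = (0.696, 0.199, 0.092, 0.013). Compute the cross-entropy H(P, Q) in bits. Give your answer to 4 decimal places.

H(P,Q) = −Σ p·log₂ q.
  −0.161·log₂(0.696) = 0.08418
  −0.178·log₂(0.199) = 0.41459
  −0.387·log₂(0.092) = 1.33214
  −0.274·log₂(0.013) = 1.71670
H(P,Q) = 3.5476 bits.

3.5476 bits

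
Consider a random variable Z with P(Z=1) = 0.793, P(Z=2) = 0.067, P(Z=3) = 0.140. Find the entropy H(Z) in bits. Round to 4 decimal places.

H(Z) = −Σ p·log₂ p.
  −(0.793)·log₂(0.793) = 0.26534
  −(0.067)·log₂(0.067) = 0.26128
  −(0.140)·log₂(0.140) = 0.39711
Sum: 0.26534 + 0.26128 + 0.39711 = 0.9237 bits.

0.9237 bits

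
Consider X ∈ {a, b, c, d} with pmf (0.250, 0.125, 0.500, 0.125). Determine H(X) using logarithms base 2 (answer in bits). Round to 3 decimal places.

1.750 bits

H(X) = −Σ p·log₂ p.
  −(0.250)·log₂(0.250) = 0.5000
  −(0.125)·log₂(0.125) = 0.3750
  −(0.500)·log₂(0.500) = 0.5000
  −(0.125)·log₂(0.125) = 0.3750
Sum: 0.5000 + 0.3750 + 0.5000 + 0.3750 = 1.750 bits.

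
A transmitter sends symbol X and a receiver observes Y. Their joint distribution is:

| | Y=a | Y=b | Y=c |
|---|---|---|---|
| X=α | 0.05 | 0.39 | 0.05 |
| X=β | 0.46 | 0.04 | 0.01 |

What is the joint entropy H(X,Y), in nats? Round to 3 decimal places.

1.199 nats

H(X,Y) = −Σ p(x,y)·ln p(x,y) over all 6 cells.
  cell (α,a): −0.05·ln0.05 = 0.1498
  cell (α,b): −0.39·ln0.39 = 0.3672
  cell (α,c): −0.05·ln0.05 = 0.1498
  cell (β,a): −0.46·ln0.46 = 0.3572
  cell (β,b): −0.04·ln0.04 = 0.1288
  cell (β,c): −0.01·ln0.01 = 0.0461
Sum = 1.199 nats.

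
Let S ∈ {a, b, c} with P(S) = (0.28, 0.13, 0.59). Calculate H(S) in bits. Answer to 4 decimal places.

H(S) = −Σ p·log₂ p.
  −(0.28)·log₂(0.28) = 0.51422
  −(0.13)·log₂(0.13) = 0.38264
  −(0.59)·log₂(0.59) = 0.44912
Sum: 0.51422 + 0.38264 + 0.44912 = 1.3460 bits.

1.3460 bits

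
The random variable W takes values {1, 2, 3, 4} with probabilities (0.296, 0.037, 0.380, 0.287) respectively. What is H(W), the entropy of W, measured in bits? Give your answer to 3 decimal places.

1.743 bits

H(W) = −Σ p·log₂ p.
  −(0.296)·log₂(0.296) = 0.5199
  −(0.037)·log₂(0.037) = 0.1760
  −(0.380)·log₂(0.380) = 0.5305
  −(0.287)·log₂(0.287) = 0.5169
Sum: 0.5199 + 0.1760 + 0.5305 + 0.5169 = 1.743 bits.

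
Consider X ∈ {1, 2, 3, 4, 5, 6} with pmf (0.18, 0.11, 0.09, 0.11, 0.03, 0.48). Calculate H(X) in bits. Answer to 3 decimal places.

H(X) = −Σ p·log₂ p.
  −(0.18)·log₂(0.18) = 0.4453
  −(0.11)·log₂(0.11) = 0.3503
  −(0.09)·log₂(0.09) = 0.3127
  −(0.11)·log₂(0.11) = 0.3503
  −(0.03)·log₂(0.03) = 0.1518
  −(0.48)·log₂(0.48) = 0.5083
Sum: 0.4453 + 0.3503 + 0.3127 + 0.3503 + 0.1518 + 0.5083 = 2.119 bits.

2.119 bits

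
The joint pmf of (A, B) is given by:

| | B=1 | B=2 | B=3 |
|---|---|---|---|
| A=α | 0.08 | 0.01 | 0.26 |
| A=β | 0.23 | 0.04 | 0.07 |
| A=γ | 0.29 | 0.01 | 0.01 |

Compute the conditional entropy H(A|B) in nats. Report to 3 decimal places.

0.860 nats

Chain rule: H(A|B) = H(A,B) − H(B).
Marginals: p(A) = (0.3500, 0.3400, 0.3100), p(B) = (0.6000, 0.0600, 0.3400).
H(A,B) = 1.7024 nats; H(B) = 0.8421 nats.
H(A|B) = 1.7024 − 0.8421 = 0.860 nats.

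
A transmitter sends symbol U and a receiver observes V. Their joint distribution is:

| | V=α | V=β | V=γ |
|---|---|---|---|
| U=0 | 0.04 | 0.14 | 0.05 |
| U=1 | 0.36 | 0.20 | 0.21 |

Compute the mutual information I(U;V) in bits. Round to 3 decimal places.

Marginals: p(U) = (0.2300, 0.7700), p(V) = (0.4000, 0.3400, 0.2600).
I(U;V) = H(U) + H(V) − H(U,V).
H(U) = 0.7780, H(V) = 1.5632, H(U,V) = 2.2668.
I(U;V) = 0.7780 + 1.5632 − 2.2668 = 0.074 bits.

0.074 bits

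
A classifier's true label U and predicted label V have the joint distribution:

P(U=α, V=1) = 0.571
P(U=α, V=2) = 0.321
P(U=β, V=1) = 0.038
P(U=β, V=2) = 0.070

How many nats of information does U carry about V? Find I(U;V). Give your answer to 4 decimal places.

0.0164 nats

Marginals: p(U) = (0.8920, 0.1080), p(V) = (0.6090, 0.3910).
I(U;V) = H(U) + H(V) − H(U,V).
H(U) = 0.3423, H(V) = 0.6692, H(U,V) = 0.9951.
I(U;V) = 0.3423 + 0.6692 − 0.9951 = 0.0164 nats.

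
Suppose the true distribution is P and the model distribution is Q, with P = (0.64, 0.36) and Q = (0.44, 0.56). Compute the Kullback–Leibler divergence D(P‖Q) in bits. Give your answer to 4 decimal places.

0.1165 bits

D(P‖Q) = Σ p·log₂(p/q).
  0.64·log₂(0.64/0.44) = 0.34596
  0.36·log₂(0.36/0.56) = -0.22947
D(P‖Q) = 0.1165 bits.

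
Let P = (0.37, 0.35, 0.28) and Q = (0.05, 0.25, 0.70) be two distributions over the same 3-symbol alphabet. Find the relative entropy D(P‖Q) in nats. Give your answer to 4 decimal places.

0.6018 nats

D(P‖Q) = Σ p·ln(p/q).
  0.37·ln(0.37/0.05) = 0.74055
  0.35·ln(0.35/0.25) = 0.11777
  0.28·ln(0.28/0.70) = -0.25656
D(P‖Q) = 0.6018 nats.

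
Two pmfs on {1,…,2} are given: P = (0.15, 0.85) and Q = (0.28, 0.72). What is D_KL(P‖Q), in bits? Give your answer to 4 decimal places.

D(P‖Q) = Σ p·log₂(p/q).
  0.15·log₂(0.15/0.28) = -0.13507
  0.85·log₂(0.85/0.72) = 0.20355
D(P‖Q) = 0.0685 bits.

0.0685 bits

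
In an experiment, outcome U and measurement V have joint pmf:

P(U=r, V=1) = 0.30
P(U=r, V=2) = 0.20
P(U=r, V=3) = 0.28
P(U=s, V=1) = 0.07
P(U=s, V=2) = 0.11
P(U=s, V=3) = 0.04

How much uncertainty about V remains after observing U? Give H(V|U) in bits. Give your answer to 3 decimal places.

Chain rule: H(V|U) = H(U,V) − H(U).
Marginals: p(U) = (0.7800, 0.2200), p(V) = (0.3700, 0.3100, 0.3200).
H(U,V) = 2.3043 bits; H(U) = 0.7602 bits.
H(V|U) = 2.3043 − 0.7602 = 1.544 bits.

1.544 bits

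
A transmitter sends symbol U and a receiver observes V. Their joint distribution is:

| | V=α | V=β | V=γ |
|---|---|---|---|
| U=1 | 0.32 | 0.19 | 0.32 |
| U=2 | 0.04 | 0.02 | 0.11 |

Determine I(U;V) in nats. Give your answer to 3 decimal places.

0.020 nats

Marginals: p(U) = (0.8300, 0.1700), p(V) = (0.3600, 0.2100, 0.4300).
I(U;V) = Σ p(x,y)·ln[p(x,y)/(p(x)p(y))].
  (1,α): 0.32·ln(1.0710) = 0.0219
  (1,β): 0.19·ln(1.0901) = 0.0164
  (1,γ): 0.32·ln(0.8966) = -0.0349
  (2,α): 0.04·ln(0.6536) = -0.0170
  (2,β): 0.02·ln(0.5602) = -0.0116
  (2,γ): 0.11·ln(1.5048) = 0.0450
Sum = 0.020 nats.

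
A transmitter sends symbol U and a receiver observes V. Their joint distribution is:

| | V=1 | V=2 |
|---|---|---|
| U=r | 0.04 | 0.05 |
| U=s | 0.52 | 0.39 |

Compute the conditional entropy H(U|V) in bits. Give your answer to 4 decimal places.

Marginals: p(U) = (0.0900, 0.9100), p(V) = (0.5600, 0.4400).
H(U|V) = Σ p(V) · H(U|V=·).
  V=1: p=0.5600, H(U|V=1) = 0.3712
  V=2: p=0.4400, H(U|V=2) = 0.5108
Weighted sum = 0.4326 bits.

0.4326 bits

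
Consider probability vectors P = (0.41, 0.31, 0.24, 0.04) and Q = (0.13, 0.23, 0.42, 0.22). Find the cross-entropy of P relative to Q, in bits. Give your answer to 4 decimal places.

2.2518 bits

H(P,Q) = −Σ p·log₂ q.
  −0.41·log₂(0.13) = 1.20680
  −0.31·log₂(0.23) = 0.65729
  −0.24·log₂(0.42) = 0.30037
  −0.04·log₂(0.22) = 0.08738
H(P,Q) = 2.2518 bits.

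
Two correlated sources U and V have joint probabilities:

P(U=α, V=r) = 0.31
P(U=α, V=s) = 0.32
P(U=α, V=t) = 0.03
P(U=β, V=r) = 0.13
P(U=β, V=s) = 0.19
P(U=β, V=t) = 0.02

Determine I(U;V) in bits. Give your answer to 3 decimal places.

Marginals: p(U) = (0.6600, 0.3400), p(V) = (0.4400, 0.5100, 0.0500).
I(U;V) = H(U) + H(V) − H(U,V).
H(U) = 0.9248, H(V) = 1.2327, H(U,V) = 2.1523.
I(U;V) = 0.9248 + 1.2327 − 2.1523 = 0.005 bits.

0.005 bits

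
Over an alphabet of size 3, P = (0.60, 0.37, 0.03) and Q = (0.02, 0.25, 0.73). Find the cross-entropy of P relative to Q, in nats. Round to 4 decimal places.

H(P,Q) = −Σ p·ln q.
  −0.60·ln(0.02) = 2.34721
  −0.37·ln(0.25) = 0.51293
  −0.03·ln(0.73) = 0.00944
H(P,Q) = 2.8696 nats.

2.8696 nats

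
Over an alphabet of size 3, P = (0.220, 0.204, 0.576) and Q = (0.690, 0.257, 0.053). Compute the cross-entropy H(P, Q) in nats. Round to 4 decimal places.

2.0508 nats

H(P,Q) = −Σ p·ln q.
  −0.220·ln(0.690) = 0.08163
  −0.204·ln(0.257) = 0.27717
  −0.576·ln(0.053) = 1.69198
H(P,Q) = 2.0508 nats.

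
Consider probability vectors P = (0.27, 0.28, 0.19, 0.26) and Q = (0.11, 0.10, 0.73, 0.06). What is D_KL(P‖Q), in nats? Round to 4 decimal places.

0.6562 nats

D(P‖Q) = Σ p·ln(p/q).
  0.27·ln(0.27/0.11) = 0.24244
  0.28·ln(0.28/0.10) = 0.28829
  0.19·ln(0.19/0.73) = -0.25574
  0.26·ln(0.26/0.06) = 0.38125
D(P‖Q) = 0.6562 nats.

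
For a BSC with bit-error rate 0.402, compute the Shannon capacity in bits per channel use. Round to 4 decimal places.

Binary symmetric channel: C = 1 − h₂(ε) where h₂ is the binary entropy function.
h₂(0.402) = −0.402·log₂0.402 − 0.598·log₂0.598 = 0.9721.
C = 1 − 0.9721 = 0.0279 bits per channel use.

0.0279 bits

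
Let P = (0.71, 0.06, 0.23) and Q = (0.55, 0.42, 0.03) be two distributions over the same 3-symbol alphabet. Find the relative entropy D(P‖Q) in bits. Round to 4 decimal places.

0.7690 bits

D(P‖Q) = Σ p·log₂(p/q).
  0.71·log₂(0.71/0.55) = 0.26156
  0.06·log₂(0.06/0.42) = -0.16844
  0.23·log₂(0.23/0.03) = 0.67588
D(P‖Q) = 0.7690 bits.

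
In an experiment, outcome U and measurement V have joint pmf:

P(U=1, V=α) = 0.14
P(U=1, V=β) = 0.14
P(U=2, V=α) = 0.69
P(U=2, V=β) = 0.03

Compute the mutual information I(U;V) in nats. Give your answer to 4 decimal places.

0.1371 nats

Marginals: p(U) = (0.2800, 0.7200), p(V) = (0.8300, 0.1700).
I(U;V) = Σ p(x,y)·ln[p(x,y)/(p(x)p(y))].
  (1,α): 0.14·ln(0.6024) = -0.07095
  (1,β): 0.14·ln(2.9412) = 0.15103
  (2,α): 0.69·ln(1.1546) = 0.09920
  (2,β): 0.03·ln(0.2451) = -0.04218
Sum = 0.1371 nats.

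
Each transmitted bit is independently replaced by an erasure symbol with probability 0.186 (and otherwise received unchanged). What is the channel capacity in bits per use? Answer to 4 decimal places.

Binary erasure channel: capacity C = 1 − ε.
C = 1 − 0.186 = 0.8140 bits per channel use.

0.8140 bits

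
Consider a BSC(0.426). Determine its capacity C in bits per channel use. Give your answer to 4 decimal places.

Binary symmetric channel: C = 1 − h₂(ε) where h₂ is the binary entropy function.
h₂(0.426) = −0.426·log₂0.426 − 0.574·log₂0.574 = 0.9841.
C = 1 − 0.9841 = 0.0159 bits per channel use.

0.0159 bits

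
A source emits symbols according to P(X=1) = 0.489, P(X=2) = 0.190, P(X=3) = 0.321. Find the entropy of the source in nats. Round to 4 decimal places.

1.0301 nats

H(X) = −Σ p·ln p.
  −(0.489)·ln(0.489) = 0.34983
  −(0.190)·ln(0.190) = 0.31554
  −(0.321)·ln(0.321) = 0.36476
Sum: 0.34983 + 0.31554 + 0.36476 = 1.0301 nats.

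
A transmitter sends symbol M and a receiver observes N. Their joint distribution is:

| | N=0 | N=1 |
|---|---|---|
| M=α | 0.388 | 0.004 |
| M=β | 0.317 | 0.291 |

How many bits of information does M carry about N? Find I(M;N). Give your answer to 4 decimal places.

0.2357 bits

Marginals: p(M) = (0.3920, 0.6080), p(N) = (0.7050, 0.2950).
I(M;N) = Σ p(x,y)·log₂[p(x,y)/(p(x)p(y))].
  (α,0): 0.388·log₂(1.4040) = 0.18993
  (α,1): 0.004·log₂(0.0346) = -0.01941
  (β,0): 0.317·log₂(0.7395) = -0.13798
  (β,1): 0.291·log₂(1.6224) = 0.20316
Sum = 0.2357 bits.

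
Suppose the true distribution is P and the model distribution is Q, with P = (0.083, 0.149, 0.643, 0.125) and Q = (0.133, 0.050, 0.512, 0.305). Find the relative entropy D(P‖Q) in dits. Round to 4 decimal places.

0.0689 dits

D(P‖Q) = Σ p·log₁₀(p/q).
  0.083·log₁₀(0.083/0.133) = -0.01700
  0.149·log₁₀(0.149/0.050) = 0.07066
  0.643·log₁₀(0.643/0.512) = 0.06362
  0.125·log₁₀(0.125/0.305) = -0.04842
D(P‖Q) = 0.0689 dits.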